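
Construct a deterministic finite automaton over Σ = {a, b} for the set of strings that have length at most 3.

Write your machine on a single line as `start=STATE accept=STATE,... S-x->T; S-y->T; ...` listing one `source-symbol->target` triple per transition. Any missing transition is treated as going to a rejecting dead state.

We only need to distinguish lengths 0, 1, …, 3, and '>3'. Chain S0 → S1 → S2 → S3 → S4 on every symbol, with S4 looping. Accepting states: {S0, S1, S2, S3}.
5 states suffice.
        a   b  
>* S0   S1  S1 
 * S1   S2  S2 
 * S2   S3  S3 
 * S3   S4  S4 
   S4   S4  S4 
(> = start, * = accepting)

start=S0; accept=S0,S1,S2,S3; S0-a->S1; S0-b->S1; S1-a->S2; S1-b->S2; S2-a->S3; S2-b->S3; S3-a->S4; S3-b->S4; S4-a->S4; S4-b->S4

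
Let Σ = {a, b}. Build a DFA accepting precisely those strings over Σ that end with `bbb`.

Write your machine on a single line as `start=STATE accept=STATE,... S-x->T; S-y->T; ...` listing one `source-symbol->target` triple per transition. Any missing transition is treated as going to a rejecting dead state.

Let each state record the length of the longest suffix of the input read so far that is also a prefix of `bbb`. S1 means the last symbol is `b`; S2 means the last 2 symbols are `bb`; S3 means the last 3 symbols are `bbb`. Accept only at S3, where the string currently ends in `bbb`.
With 4 states:
        a   b  
>  S0   S0  S1 
   S1   S0  S2 
   S2   S0  S3 
 * S3   S0  S3 
(> = start, * = accepting)

start=S0; accept=S3; S0-a->S0; S0-b->S1; S1-a->S0; S1-b->S2; S2-a->S0; S2-b->S3; S3-a->S0; S3-b->S3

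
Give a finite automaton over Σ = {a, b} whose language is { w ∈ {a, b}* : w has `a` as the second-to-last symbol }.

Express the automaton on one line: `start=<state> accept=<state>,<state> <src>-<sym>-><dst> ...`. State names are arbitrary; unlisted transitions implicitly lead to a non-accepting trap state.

start=S0 accept=S3,S4 S0-a->S1 S0-b->S2 S1-a->S3 S1-b->S4 S2-a->S5 S2-b->S6 S3-a->S3 S3-b->S4 S4-a->S5 S4-b->S6 S5-a->S3 S5-b->S4 S6-a->S5 S6-b->S6

Because acceptance depends on a position counted from the end, the machine has to buffer the most recent 2 symbols. Make each state the string of the last up-to-2 symbols read; on input `x` shift the window left and append `x`. Accept when the buffered window has length 2 and begins with `a`.
A 7-state machine:
        a   b  
>  S0   S1  S2 
   S1   S3  S4 
   S2   S5  S6 
 * S3   S3  S4 
 * S4   S5  S6 
   S5   S3  S4 
   S6   S5  S6 
(> = start, * = accepting)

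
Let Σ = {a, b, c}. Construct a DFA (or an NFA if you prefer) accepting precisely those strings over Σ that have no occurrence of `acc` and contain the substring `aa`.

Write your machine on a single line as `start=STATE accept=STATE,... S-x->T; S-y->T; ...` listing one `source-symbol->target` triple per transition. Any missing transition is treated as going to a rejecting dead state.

Build one automaton per condition and run them in lockstep. The first has 4 states tracking partial matches of the forbidden pattern `acc`; the second has 3 states tracking whether and how much of `aa` has been seen. A product state is a pair (one from each), accepting exactly when both do. After merging equivalent states the machine shrinks.
With 7 states:
        a   b   c  
>  s0   s1  s0  s0 
   s1   s2  s0  s3 
 * s2   s2  s4  s5 
   s3   s1  s0  s6 
 * s4   s2  s4  s4 
 * s5   s2  s4  s6 
   s6   s6  s6  s6 
(> = start, * = accepting)

start=s0; accept=s2,s4,s5; s0-a->s1; s0-b->s0; s0-c->s0; s1-a->s2; s1-b->s0; s1-c->s3; s2-a->s2; s2-b->s4; s2-c->s5; s3-a->s1; s3-b->s0; s3-c->s6; s4-a->s2; s4-b->s4; s4-c->s4; s5-a->s2; s5-b->s4; s5-c->s6; s6-a->s6; s6-b->s6; s6-c->s6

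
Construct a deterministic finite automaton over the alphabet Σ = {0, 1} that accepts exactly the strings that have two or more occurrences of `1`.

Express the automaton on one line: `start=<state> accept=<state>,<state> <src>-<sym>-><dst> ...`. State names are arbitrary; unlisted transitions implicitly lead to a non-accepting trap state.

start=q0 accept=q2,q3 q0-0->q0 q0-1->q1 q1-0->q1 q1-1->q2 q2-0->q2 q2-1->q3 q3-0->q3 q3-1->q3

Only the number of `1`s matters, and only up to 3. Make a chain q0 → q1 → q2 → q3 advanced by each `1` (with q3 absorbing); every other symbol self-loops. The accepting set is {q2, q3}.
With 4 states:
        0   1  
>  q0   q0  q1 
   q1   q1  q2 
 * q2   q2  q3 
 * q3   q3  q3 
(> = start, * = accepting)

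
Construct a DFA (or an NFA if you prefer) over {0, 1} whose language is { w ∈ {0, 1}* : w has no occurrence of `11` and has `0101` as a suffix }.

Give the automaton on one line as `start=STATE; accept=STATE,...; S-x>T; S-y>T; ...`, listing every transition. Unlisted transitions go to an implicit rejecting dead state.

start=A; accept=G; A-0>B; A-1>C; B-0>B; B-1>D; C-0>B; C-1>E; D-0>F; D-1>E; E-0>E; E-1>E; F-0>B; F-1>G; G-0>F; G-1>E

Build one automaton per condition and run them in lockstep. The first has 3 states tracking partial matches of the forbidden pattern `11`; the second has 5 states tracking how much of the suffix `0101` has currently been matched. A product state is a pair (one from each), accepting exactly when both do. Minimizing collapses redundant product states.
       0  1 
>  A   B  C 
   B   B  D 
   C   B  E 
   D   F  E 
   E   E  E 
   F   B  G 
 * G   F  E 
(> = start, * = accepting)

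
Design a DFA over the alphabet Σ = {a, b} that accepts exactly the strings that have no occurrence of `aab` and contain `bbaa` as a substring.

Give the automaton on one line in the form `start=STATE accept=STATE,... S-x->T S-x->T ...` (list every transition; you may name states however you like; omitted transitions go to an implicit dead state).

Handle the two conditions separately and then intersect. One (4 states) tracks partial matches of the forbidden pattern `aab`; the other (5 states) tracks whether and how much of `bbaa` has been seen. Each combined state is a pair, one component from each; accept when both components accept. Minimizing collapses redundant product states.
        a   b  
>  q0   q1  q2 
   q1   q3  q2 
   q2   q1  q4 
   q3   q3  q3 
   q4   q5  q4 
   q5   q6  q2 
 * q6   q6  q3 
(> = start, * = accepting)

start=q0 accept=q6 q0-a->q1 q0-b->q2 q1-a->q3 q1-b->q2 q2-a->q1 q2-b->q4 q3-a->q3 q3-b->q3 q4-a->q5 q4-b->q4 q5-a->q6 q5-b->q2 q6-a->q6 q6-b->q3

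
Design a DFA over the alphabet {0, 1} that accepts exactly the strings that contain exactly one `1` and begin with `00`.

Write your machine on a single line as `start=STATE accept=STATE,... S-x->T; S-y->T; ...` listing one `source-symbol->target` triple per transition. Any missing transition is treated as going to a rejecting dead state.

start=A; accept=F; A-0->B; A-1->C; B-0->D; B-1->C; C-0->C; C-1->E; D-0->D; D-1->F; E-0->E; E-1->E; F-0->F; F-1->G; G-0->G; G-1->G

Build one automaton per condition and run them in lockstep. One (3 states) tracks the count of `1`s, saturating at 2; the other (4 states) tracks whether the input so far still matches the prefix `00`. Each combined state is a pair, one component from each; accept when both components accept.
7 states suffice.
       0  1 
>  A   B  C 
   B   D  C 
   C   C  E 
   D   D  F 
   E   E  E 
 * F   F  G 
   G   G  G 
(> = start, * = accepting)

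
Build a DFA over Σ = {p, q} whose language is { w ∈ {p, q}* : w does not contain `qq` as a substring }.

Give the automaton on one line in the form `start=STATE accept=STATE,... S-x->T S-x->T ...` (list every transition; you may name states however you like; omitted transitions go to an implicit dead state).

start=s0 accept=s0,s1 s0-p->s0 s0-q->s1 s1-p->s0 s1-q->s2 s2-p->s2 s2-q->s2

Track partial matches of the forbidden pattern `qq`. State s2 is a dead state reached once `qq` has occurred; every other state accepts. s0 means no part of `qq` is currently matched.
With 3 states:
        p   q  
>* s0   s0  s1 
 * s1   s0  s2 
   s2   s2  s2 
(> = start, * = accepting)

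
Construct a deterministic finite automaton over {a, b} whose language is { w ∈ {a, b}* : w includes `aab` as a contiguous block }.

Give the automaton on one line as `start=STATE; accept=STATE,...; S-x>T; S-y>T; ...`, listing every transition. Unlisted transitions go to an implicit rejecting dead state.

Track how much of `aab` has been matched so far: state q0 is no progress, q3 is the absorbing accept state reached once `aab` has occurred. Intermediate states record partial matches; on a mismatch, fall back to the longest reusable overlap.
A 4-state machine:
        a   b  
>  q0   q1  q0 
   q1   q2  q0 
   q2   q2  q3 
 * q3   q3  q3 
(> = start, * = accepting)

start=q0; accept=q3; q0-a>q1; q0-b>q0; q1-a>q2; q1-b>q0; q2-a>q2; q2-b>q3; q3-a>q3; q3-b>q3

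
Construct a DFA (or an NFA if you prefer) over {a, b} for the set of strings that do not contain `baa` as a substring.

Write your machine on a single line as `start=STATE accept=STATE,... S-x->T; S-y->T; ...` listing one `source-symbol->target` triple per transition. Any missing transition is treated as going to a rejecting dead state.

This is the complement of 'contains `baa`'. Use the same substring-matching states — q0 through q3 holding how much of `baa` has just been matched — but flip the accepting set: everything except the trap q3 accepts.
A 4-state machine:
        a   b  
>* q0   q0  q1 
 * q1   q2  q1 
 * q2   q3  q1 
   q3   q3  q3 
(> = start, * = accepting)

start=q0; accept=q0,q1,q2; q0-a->q0; q0-b->q1; q1-a->q2; q1-b->q1; q2-a->q3; q2-b->q1; q3-a->q3; q3-b->q3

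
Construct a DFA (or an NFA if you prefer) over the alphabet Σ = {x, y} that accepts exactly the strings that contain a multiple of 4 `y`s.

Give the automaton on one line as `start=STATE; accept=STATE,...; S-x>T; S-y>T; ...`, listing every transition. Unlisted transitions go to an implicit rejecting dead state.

Keep the running count of `y`s modulo 4: each `y` advances along the cycle s0 → s1 → s2 → s3 → s0 while other symbols loop. Accept at s0.
        x   y  
>* s0   s0  s1 
   s1   s1  s2 
   s2   s2  s3 
   s3   s3  s0 
(> = start, * = accepting)

start=s0; accept=s0; s0-x>s0; s0-y>s1; s1-x>s1; s1-y>s2; s2-x>s2; s2-y>s3; s3-x>s3; s3-y>s0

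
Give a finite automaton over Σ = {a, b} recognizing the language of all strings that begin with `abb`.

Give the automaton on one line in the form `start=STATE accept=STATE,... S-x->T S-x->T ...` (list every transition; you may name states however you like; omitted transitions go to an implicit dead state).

start=s0 accept=s3 s0-a->s1 s0-b->s4 s1-a->s4 s1-b->s2 s2-a->s4 s2-b->s3 s3-a->s3 s3-b->s3 s4-a->s4 s4-b->s4

Walk along `abb` while the input agrees: from s0 take `a` to s1, and so on. Any deviation drops to the rejecting sink s4. Once s3 is reached the prefix is confirmed and every continuation is accepted.
        a   b  
>  s0   s1  s4 
   s1   s4  s2 
   s2   s4  s3 
 * s3   s3  s3 
   s4   s4  s4 
(> = start, * = accepting)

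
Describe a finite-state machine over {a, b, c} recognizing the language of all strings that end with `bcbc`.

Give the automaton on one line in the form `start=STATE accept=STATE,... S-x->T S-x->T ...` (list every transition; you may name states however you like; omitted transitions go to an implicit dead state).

Remember how much of `bcbc` the current input suffix matches. State S0 means no match yet; S1 means the last symbol is `b`; S2 means the last 2 symbols are `bc`; S3 means the last 3 symbols are `bcb`; S4 means the last 4 symbols are `bcbc`. Only S4 accepts. On a mismatch, fall back to the longest proper suffix that is still a prefix of `bcbc`.
With 5 states:
        a   b   c  
>  S0   S0  S1  S0 
   S1   S0  S1  S2 
   S2   S0  S3  S0 
   S3   S0  S1  S4 
 * S4   S0  S3  S0 
(> = start, * = accepting)

start=S0 accept=S4 S0-a->S0 S0-b->S1 S0-c->S0 S1-a->S0 S1-b->S1 S1-c->S2 S2-a->S0 S2-b->S3 S2-c->S0 S3-a->S0 S3-b->S1 S3-c->S4 S4-a->S0 S4-b->S3 S4-c->S0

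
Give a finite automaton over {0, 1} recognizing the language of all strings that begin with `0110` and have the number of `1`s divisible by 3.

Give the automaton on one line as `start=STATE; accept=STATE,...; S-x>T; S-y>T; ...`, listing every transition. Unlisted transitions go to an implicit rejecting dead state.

Handle the two conditions separately and then intersect. One (6 states) tracks whether the input so far still matches the prefix `0110`; the other (3 states) tracks the count of `1`s modulo 3. Each combined state is a pair, one component from each; accept when both components accept. Equivalent product states are then merged.
An 8-state machine:
       0  1 
>  A   B  C 
   B   C  D 
   C   C  C 
   D   C  E 
   E   F  C 
   F   F  G 
 * G   G  H 
   H   H  F 
(> = start, * = accepting)

start=A; accept=G; A-0>B; A-1>C; B-0>C; B-1>D; C-0>C; C-1>C; D-0>C; D-1>E; E-0>F; E-1>C; F-0>F; F-1>G; G-0>G; G-1>H; H-0>H; H-1>F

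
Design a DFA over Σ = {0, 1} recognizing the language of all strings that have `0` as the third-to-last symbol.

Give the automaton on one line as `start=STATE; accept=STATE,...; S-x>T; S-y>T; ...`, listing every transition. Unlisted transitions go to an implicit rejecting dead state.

A DFA must remember the last 3 symbols (since which symbol is third-to-last isn't known until the input ends). Use one state per possible window of the last ≤3 symbols; accept from those whose window starts with `0`.
A 15-state machine:
          0    1  
>  q0     q1   q2 
   q1     q3   q4 
   q2     q5   q6 
   q3     q7   q8 
   q4     q9  q10 
   q5    q11  q12 
   q6    q13  q14 
 * q7     q7   q8 
 * q8     q9  q10 
 * q9    q11  q12 
 * q10   q13  q14 
   q11    q7   q8 
   q12    q9  q10 
   q13   q11  q12 
   q14   q13  q14 
(> = start, * = accepting)

start=q0; accept=q7,q8,q9,q10; q0-0>q1; q0-1>q2; q1-0>q3; q1-1>q4; q2-0>q5; q2-1>q6; q3-0>q7; q3-1>q8; q4-0>q9; q4-1>q10; q5-0>q11; q5-1>q12; q6-0>q13; q6-1>q14; q7-0>q7; q7-1>q8; q8-0>q9; q8-1>q10; q9-0>q11; q9-1>q12; q10-0>q13; q10-1>q14; q11-0>q7; q11-1>q8; q12-0>q9; q12-1>q10; q13-0>q11; q13-1>q12; q14-0>q13; q14-1>q14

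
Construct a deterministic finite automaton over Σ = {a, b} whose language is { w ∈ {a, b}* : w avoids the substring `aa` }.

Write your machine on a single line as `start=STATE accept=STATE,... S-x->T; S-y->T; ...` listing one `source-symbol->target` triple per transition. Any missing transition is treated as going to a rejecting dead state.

start=s0; accept=s0,s1; s0-a->s1; s0-b->s0; s1-a->s2; s1-b->s0; s2-a->s2; s2-b->s2

This is the complement of 'contains `aa`'. Use the same substring-matching states — s0 through s2 holding how much of `aa` has just been matched — but flip the accepting set: everything except the trap s2 accepts.
3 states suffice.
        a   b  
>* s0   s1  s0 
 * s1   s2  s0 
   s2   s2  s2 
(> = start, * = accepting)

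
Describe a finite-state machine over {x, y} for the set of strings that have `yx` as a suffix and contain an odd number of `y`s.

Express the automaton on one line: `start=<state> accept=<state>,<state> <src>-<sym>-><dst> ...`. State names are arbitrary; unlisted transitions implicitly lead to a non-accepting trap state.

start=A accept=C A-x->A A-y->B B-x->C B-y->D C-x->E C-y->D D-x->F D-y->B E-x->E E-y->D F-x->A F-y->B

Run two small machines in parallel and take their product. One (3 states) tracks how much of the suffix `yx` has currently been matched; the other (2 states) tracks the count of `y`s modulo 2. Each combined state is a pair, one component from each; accept when both components accept.
6 states suffice.
       x  y 
>  A   A  B 
   B   C  D 
 * C   E  D 
   D   F  B 
   E   E  D 
   F   A  B 
(> = start, * = accepting)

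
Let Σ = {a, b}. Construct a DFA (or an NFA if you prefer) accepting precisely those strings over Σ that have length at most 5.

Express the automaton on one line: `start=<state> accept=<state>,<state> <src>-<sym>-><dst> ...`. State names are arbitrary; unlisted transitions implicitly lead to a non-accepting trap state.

We only need to distinguish lengths 0, 1, …, 5, and '>5'. Chain q0 → q1 → q2 → q3 → q4 → q5 → q6 on every symbol, with q6 looping. Accepting states: {q0, q1, q2, q3, q4, q5}.
        a   b  
>* q0   q1  q1 
 * q1   q2  q2 
 * q2   q3  q3 
 * q3   q4  q4 
 * q4   q5  q5 
 * q5   q6  q6 
   q6   q6  q6 
(> = start, * = accepting)

start=q0 accept=q0,q1,q2,q3,q4,q5 q0-a->q1 q0-b->q1 q1-a->q2 q1-b->q2 q2-a->q3 q2-b->q3 q3-a->q4 q3-b->q4 q4-a->q5 q4-b->q5 q5-a->q6 q5-b->q6 q6-a->q6 q6-b->q6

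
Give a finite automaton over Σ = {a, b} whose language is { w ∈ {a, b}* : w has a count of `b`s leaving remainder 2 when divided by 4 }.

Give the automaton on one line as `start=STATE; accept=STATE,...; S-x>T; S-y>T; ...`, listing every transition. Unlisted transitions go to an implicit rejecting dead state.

Keep the running count of `b`s modulo 4: each `b` advances along the cycle S0 → S1 → S2 → S3 → S0 while other symbols loop. Accept at S2.
With 4 states:
        a   b  
>  S0   S0  S1 
   S1   S1  S2 
 * S2   S2  S3 
   S3   S3  S0 
(> = start, * = accepting)

start=S0; accept=S2; S0-a>S0; S0-b>S1; S1-a>S1; S1-b>S2; S2-a>S2; S2-b>S3; S3-a>S3; S3-b>S0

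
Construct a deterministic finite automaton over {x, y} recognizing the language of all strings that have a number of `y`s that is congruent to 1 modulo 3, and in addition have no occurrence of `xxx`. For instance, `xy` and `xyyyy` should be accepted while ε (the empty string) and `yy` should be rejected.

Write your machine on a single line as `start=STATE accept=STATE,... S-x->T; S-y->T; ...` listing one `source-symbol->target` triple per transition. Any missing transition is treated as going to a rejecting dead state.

Build one automaton per condition and run them in lockstep. One (3 states) tracks the count of `y`s modulo 3; the other (4 states) tracks partial matches of the forbidden pattern `xxx`. Each combined state is a pair, one component from each; accept when both components accept. After merging equivalent states the machine shrinks.
A 10-state machine:
        x   y  
>  s0   s1  s2 
   s1   s3  s2 
 * s2   s4  s5 
   s3   s6  s2 
 * s4   s7  s5 
   s5   s8  s0 
   s6   s6  s6 
 * s7   s6  s5 
   s8   s9  s0 
   s9   s6  s0 
(> = start, * = accepting)

start=s0; accept=s2,s4,s7; s0-x->s1; s0-y->s2; s1-x->s3; s1-y->s2; s2-x->s4; s2-y->s5; s3-x->s6; s3-y->s2; s4-x->s7; s4-y->s5; s5-x->s8; s5-y->s0; s6-x->s6; s6-y->s6; s7-x->s6; s7-y->s5; s8-x->s9; s8-y->s0; s9-x->s6; s9-y->s0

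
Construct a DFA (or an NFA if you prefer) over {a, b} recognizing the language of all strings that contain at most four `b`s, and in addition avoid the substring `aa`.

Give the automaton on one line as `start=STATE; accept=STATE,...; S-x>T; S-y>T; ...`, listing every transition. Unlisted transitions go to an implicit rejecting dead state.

start=S0; accept=S0,S1,S2,S4,S5,S7,S8,S10,S11,S13; S0-a>S1; S0-b>S2; S1-a>S3; S1-b>S2; S2-a>S4; S2-b>S5; S3-a>S3; S3-b>S6; S4-a>S6; S4-b>S5; S5-a>S7; S5-b>S8; S6-a>S6; S6-b>S9; S7-a>S9; S7-b>S8; S8-a>S10; S8-b>S11; S9-a>S9; S9-b>S12; S10-a>S12; S10-b>S11; S11-a>S13; S11-b>S14; S12-a>S12; S12-b>S15; S13-a>S15; S13-b>S14; S14-a>S16; S14-b>S14; S15-a>S15; S15-b>S17; S16-a>S17; S16-b>S14; S17-a>S17; S17-b>S17

Run two small machines in parallel and take their product. The first has 6 states tracking the count of `b`s, saturating at 5; the second has 3 states tracking partial matches of the forbidden pattern `aa`. A product state is a pair (one from each), accepting exactly when both do.
18 states suffice.
          a    b  
>* S0     S1   S2 
 * S1     S3   S2 
 * S2     S4   S5 
   S3     S3   S6 
 * S4     S6   S5 
 * S5     S7   S8 
   S6     S6   S9 
 * S7     S9   S8 
 * S8    S10  S11 
   S9     S9  S12 
 * S10   S12  S11 
 * S11   S13  S14 
   S12   S12  S15 
 * S13   S15  S14 
   S14   S16  S14 
   S15   S15  S17 
   S16   S17  S14 
   S17   S17  S17 
(> = start, * = accepting)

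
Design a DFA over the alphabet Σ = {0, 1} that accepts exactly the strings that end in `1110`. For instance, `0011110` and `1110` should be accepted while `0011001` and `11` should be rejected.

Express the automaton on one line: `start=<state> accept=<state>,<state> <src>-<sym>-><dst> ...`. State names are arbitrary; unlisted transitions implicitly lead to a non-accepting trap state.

Let each state record the length of the longest suffix of the input read so far that is also a prefix of `1110`. q1 means the last symbol is `1`; q2 means the last 2 symbols are `11`; q3 means the last 3 symbols are `111`; q4 means the last 4 symbols are `1110`. Accept only at q4, where the string currently ends in `1110`.
With 5 states:
        0   1  
>  q0   q0  q1 
   q1   q0  q2 
   q2   q0  q3 
   q3   q4  q3 
 * q4   q0  q1 
(> = start, * = accepting)

start=q0 accept=q4 q0-0->q0 q0-1->q1 q1-0->q0 q1-1->q2 q2-0->q0 q2-1->q3 q3-0->q4 q3-1->q3 q4-0->q0 q4-1->q1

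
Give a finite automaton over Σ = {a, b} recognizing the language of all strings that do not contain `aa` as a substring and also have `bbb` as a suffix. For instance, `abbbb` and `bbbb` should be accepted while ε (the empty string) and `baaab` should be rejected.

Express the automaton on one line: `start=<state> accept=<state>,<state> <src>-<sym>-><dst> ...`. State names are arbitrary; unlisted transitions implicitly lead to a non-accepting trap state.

start=q0 accept=q6 q0-a->q1 q0-b->q2 q1-a->q3 q1-b->q2 q2-a->q1 q2-b->q4 q3-a->q3 q3-b->q5 q4-a->q1 q4-b->q6 q5-a->q3 q5-b->q7 q6-a->q1 q6-b->q6 q7-a->q3 q7-b->q8 q8-a->q3 q8-b->q8

Handle the two conditions separately and then intersect. One (3 states) tracks partial matches of the forbidden pattern `aa`; the other (4 states) tracks how much of the suffix `bbb` has currently been matched. Each combined state is a pair, one component from each; accept when both components accept.
A 9-state machine:
        a   b  
>  q0   q1  q2 
   q1   q3  q2 
   q2   q1  q4 
   q3   q3  q5 
   q4   q1  q6 
   q5   q3  q7 
 * q6   q1  q6 
   q7   q3  q8 
   q8   q3  q8 
(> = start, * = accepting)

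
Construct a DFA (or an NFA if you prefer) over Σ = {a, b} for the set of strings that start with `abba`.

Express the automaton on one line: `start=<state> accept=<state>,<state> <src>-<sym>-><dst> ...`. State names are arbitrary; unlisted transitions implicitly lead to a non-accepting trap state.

Check the first 4 symbols one by one: S0 through S3 record how many have matched `abba` so far; any wrong symbol goes to the dead state S5. After all 4 match we enter the accepting sink S4.
6 states suffice.
        a   b  
>  S0   S1  S5 
   S1   S5  S2 
   S2   S5  S3 
   S3   S4  S5 
 * S4   S4  S4 
   S5   S5  S5 
(> = start, * = accepting)

start=S0 accept=S4 S0-a->S1 S0-b->S5 S1-a->S5 S1-b->S2 S2-a->S5 S2-b->S3 S3-a->S4 S3-b->S5 S4-a->S4 S4-b->S4 S5-a->S5 S5-b->S5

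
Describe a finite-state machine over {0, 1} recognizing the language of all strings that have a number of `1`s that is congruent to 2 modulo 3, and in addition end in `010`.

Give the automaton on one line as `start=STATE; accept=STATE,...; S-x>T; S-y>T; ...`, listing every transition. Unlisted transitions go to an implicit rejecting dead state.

Build one automaton per condition and run them in lockstep. One (3 states) tracks the count of `1`s modulo 3; the other (4 states) tracks how much of the suffix `010` has currently been matched. Each combined state is a pair, one component from each; accept when both components accept. Minimizing collapses redundant product states.
With 6 states:
       0  1 
>  A   A  B 
   B   C  D 
   C   C  E 
   D   D  A 
   E   F  A 
 * F   D  A 
(> = start, * = accepting)

start=A; accept=F; A-0>A; A-1>B; B-0>C; B-1>D; C-0>C; C-1>E; D-0>D; D-1>A; E-0>F; E-1>A; F-0>D; F-1>A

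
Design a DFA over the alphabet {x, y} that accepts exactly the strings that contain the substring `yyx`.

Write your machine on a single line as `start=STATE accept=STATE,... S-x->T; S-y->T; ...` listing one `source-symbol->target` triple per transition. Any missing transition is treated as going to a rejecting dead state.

States s0..s2 record the length of the longest prefix of `yyx` that matches the current input suffix. Reaching s3 means `yyx` has been seen, and we stay there forever. Accept from s3.
With 4 states:
        x   y  
>  s0   s0  s1 
   s1   s0  s2 
   s2   s3  s2 
 * s3   s3  s3 
(> = start, * = accepting)

start=s0; accept=s3; s0-x->s0; s0-y->s1; s1-x->s0; s1-y->s2; s2-x->s3; s2-y->s2; s3-x->s3; s3-y->s3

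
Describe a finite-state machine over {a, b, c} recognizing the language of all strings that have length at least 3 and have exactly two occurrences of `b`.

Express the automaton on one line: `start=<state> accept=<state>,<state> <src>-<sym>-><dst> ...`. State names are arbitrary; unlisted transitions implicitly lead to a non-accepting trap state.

Handle the two conditions separately and then intersect. One (5 states) tracks the input length, saturating at 4; the other (4 states) tracks the count of `b`s, saturating at 3. Each combined state is a pair, one component from each; accept when both components accept. Equivalent product states are then merged.
With 7 states:
        a   b   c  
>  s0   s1  s2  s1 
   s1   s1  s3  s1 
   s2   s3  s4  s3 
   s3   s3  s5  s3 
   s4   s5  s6  s5 
 * s5   s5  s6  s5 
   s6   s6  s6  s6 
(> = start, * = accepting)

start=s0 accept=s5 s0-a->s1 s0-b->s2 s0-c->s1 s1-a->s1 s1-b->s3 s1-c->s1 s2-a->s3 s2-b->s4 s2-c->s3 s3-a->s3 s3-b->s5 s3-c->s3 s4-a->s5 s4-b->s6 s4-c->s5 s5-a->s5 s5-b->s6 s5-c->s5 s6-a->s6 s6-b->s6 s6-c->s6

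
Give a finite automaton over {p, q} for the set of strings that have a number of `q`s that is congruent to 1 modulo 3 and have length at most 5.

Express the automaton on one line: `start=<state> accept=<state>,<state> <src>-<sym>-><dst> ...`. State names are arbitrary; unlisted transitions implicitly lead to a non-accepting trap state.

start=S0 accept=S2,S4,S7,S10,S12 S0-p->S1 S0-q->S2 S1-p->S3 S1-q->S4 S2-p->S4 S2-q->S5 S3-p->S6 S3-q->S7 S4-p->S7 S4-q->S8 S5-p->S8 S5-q->S6 S6-p->S9 S6-q->S10 S7-p->S10 S7-q->S11 S8-p->S11 S8-q->S9 S9-p->S11 S9-q->S12 S10-p->S12 S10-q->S11 S11-p->S11 S11-q->S11 S12-p->S11 S12-q->S11

Handle the two conditions separately and then intersect. The first has 3 states tracking the count of `q`s modulo 3; the second has 7 states tracking the input length, saturating at 6. A product state is a pair (one from each), accepting exactly when both do. Equivalent product states are then merged.
          p    q  
>  S0     S1   S2 
   S1     S3   S4 
 * S2     S4   S5 
   S3     S6   S7 
 * S4     S7   S8 
   S5     S8   S6 
   S6     S9  S10 
 * S7    S10  S11 
   S8    S11   S9 
   S9    S11  S12 
 * S10   S12  S11 
   S11   S11  S11 
 * S12   S11  S11 
(> = start, * = accepting)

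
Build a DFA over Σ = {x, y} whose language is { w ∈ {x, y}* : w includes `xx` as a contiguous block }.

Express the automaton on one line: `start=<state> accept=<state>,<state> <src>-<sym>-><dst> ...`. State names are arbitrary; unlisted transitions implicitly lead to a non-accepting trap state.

start=q0 accept=q2 q0-x->q1 q0-y->q0 q1-x->q2 q1-y->q0 q2-x->q2 q2-y->q2

Track how much of `xx` has been matched so far: state q0 is no progress, q2 is the absorbing accept state reached once `xx` has occurred. Intermediate states record partial matches; on a mismatch, fall back to the longest reusable overlap.
3 states suffice.
        x   y  
>  q0   q1  q0 
   q1   q2  q0 
 * q2   q2  q2 
(> = start, * = accepting)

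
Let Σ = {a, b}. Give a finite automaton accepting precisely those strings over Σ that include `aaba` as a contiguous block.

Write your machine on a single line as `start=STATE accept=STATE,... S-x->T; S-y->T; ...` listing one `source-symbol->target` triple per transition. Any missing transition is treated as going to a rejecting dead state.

start=q0; accept=q4; q0-a->q1; q0-b->q0; q1-a->q2; q1-b->q0; q2-a->q2; q2-b->q3; q3-a->q4; q3-b->q0; q4-a->q4; q4-b->q4

States q0..q3 record the length of the longest prefix of `aaba` that matches the current input suffix. Reaching q4 means `aaba` has been seen, and we stay there forever. Accept from q4.
With 5 states:
        a   b  
>  q0   q1  q0 
   q1   q2  q0 
   q2   q2  q3 
   q3   q4  q0 
 * q4   q4  q4 
(> = start, * = accepting)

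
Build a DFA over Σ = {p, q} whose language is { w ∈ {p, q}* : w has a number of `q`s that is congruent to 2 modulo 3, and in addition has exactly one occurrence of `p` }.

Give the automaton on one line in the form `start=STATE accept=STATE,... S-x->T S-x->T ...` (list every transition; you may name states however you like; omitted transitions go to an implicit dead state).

Run two small machines in parallel and take their product. One (3 states) tracks the count of `q`s modulo 3; the other (3 states) tracks the count of `p`s, saturating at 2. Each combined state is a pair, one component from each; accept when both components accept. After merging equivalent states the machine shrinks.
       p  q 
>  A   B  C 
   B   D  E 
   C   E  F 
   D   D  D 
   E   D  G 
   F   G  A 
 * G   D  B 
(> = start, * = accepting)

start=A accept=G A-p->B A-q->C B-p->D B-q->E C-p->E C-q->F D-p->D D-q->D E-p->D E-q->G F-p->G F-q->A G-p->D G-q->B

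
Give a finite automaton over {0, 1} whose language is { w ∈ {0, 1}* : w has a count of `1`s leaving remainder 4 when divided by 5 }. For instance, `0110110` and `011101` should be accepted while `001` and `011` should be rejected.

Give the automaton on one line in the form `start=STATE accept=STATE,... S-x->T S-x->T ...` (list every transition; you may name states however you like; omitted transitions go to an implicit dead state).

Keep the running count of `1`s modulo 5: each `1` advances along the cycle S0 → S1 → S2 → S3 → S4 → S0 while other symbols loop. Accept at S4.
        0   1  
>  S0   S0  S1 
   S1   S1  S2 
   S2   S2  S3 
   S3   S3  S4 
 * S4   S4  S0 
(> = start, * = accepting)

start=S0 accept=S4 S0-0->S0 S0-1->S1 S1-0->S1 S1-1->S2 S2-0->S2 S2-1->S3 S3-0->S3 S3-1->S4 S4-0->S4 S4-1->S0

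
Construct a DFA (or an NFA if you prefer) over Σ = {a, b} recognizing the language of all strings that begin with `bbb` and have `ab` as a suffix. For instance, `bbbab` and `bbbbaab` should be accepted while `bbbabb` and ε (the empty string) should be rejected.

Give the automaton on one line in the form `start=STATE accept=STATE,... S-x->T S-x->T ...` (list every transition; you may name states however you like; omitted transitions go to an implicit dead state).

start=s0 accept=s8 s0-a->s1 s0-b->s2 s1-a->s1 s1-b->s3 s2-a->s1 s2-b->s4 s3-a->s1 s3-b->s5 s4-a->s1 s4-b->s6 s5-a->s1 s5-b->s5 s6-a->s7 s6-b->s6 s7-a->s7 s7-b->s8 s8-a->s7 s8-b->s6

Handle the two conditions separately and then intersect. One (5 states) tracks whether the input so far still matches the prefix `bbb`; the other (3 states) tracks how much of the suffix `ab` has currently been matched. Each combined state is a pair, one component from each; accept when both components accept.
With 9 states:
        a   b  
>  s0   s1  s2 
   s1   s1  s3 
   s2   s1  s4 
   s3   s1  s5 
   s4   s1  s6 
   s5   s1  s5 
   s6   s7  s6 
   s7   s7  s8 
 * s8   s7  s6 
(> = start, * = accepting)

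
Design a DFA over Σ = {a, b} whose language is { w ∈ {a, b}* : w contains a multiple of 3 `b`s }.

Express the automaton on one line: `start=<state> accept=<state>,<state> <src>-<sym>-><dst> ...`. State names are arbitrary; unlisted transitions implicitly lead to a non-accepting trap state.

Keep the running count of `b`s modulo 3: each `b` advances along the cycle S0 → S1 → S2 → S0 while other symbols loop. Accept at S0.
A 3-state machine:
        a   b  
>* S0   S0  S1 
   S1   S1  S2 
   S2   S2  S0 
(> = start, * = accepting)

start=S0 accept=S0 S0-a->S0 S0-b->S1 S1-a->S1 S1-b->S2 S2-a->S2 S2-b->S0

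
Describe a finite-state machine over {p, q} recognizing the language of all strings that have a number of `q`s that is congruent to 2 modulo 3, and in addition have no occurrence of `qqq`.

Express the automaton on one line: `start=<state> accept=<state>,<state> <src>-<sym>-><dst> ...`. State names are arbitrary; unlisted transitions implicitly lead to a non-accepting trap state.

start=A accept=D,E,F A-p->A A-q->B B-p->C B-q->D C-p->C C-q->E D-p->F D-q->G E-p->F E-q->H F-p->F F-q->I G-p->G G-q->G H-p->A H-q->G I-p->A I-q->J J-p->C J-q->G

Build one automaton per condition and run them in lockstep. The first has 3 states tracking the count of `q`s modulo 3; the second has 4 states tracking partial matches of the forbidden pattern `qqq`. A product state is a pair (one from each), accepting exactly when both do. Minimizing collapses redundant product states.
       p  q 
>  A   A  B 
   B   C  D 
   C   C  E 
 * D   F  G 
 * E   F  H 
 * F   F  I 
   G   G  G 
   H   A  G 
   I   A  J 
   J   C  G 
(> = start, * = accepting)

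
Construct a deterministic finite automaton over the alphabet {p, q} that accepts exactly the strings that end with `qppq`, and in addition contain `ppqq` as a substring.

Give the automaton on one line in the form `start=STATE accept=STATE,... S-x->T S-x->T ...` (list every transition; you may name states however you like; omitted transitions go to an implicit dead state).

Handle the two conditions separately and then intersect. One (5 states) tracks how much of the suffix `qppq` has currently been matched; the other (5 states) tracks whether and how much of `ppqq` has been seen. Each combined state is a pair, one component from each; accept when both components accept. Minimizing collapses redundant product states.
A 9-state machine:
       p  q 
>  A   B  A 
   B   C  A 
   C   C  D 
   D   B  E 
   E   F  E 
   F   G  E 
   G   H  I 
   H   H  E 
 * I   F  E 
(> = start, * = accepting)

start=A accept=I A-p->B A-q->A B-p->C B-q->A C-p->C C-q->D D-p->B D-q->E E-p->F E-q->E F-p->G F-q->E G-p->H G-q->I H-p->H H-q->E I-p->F I-q->E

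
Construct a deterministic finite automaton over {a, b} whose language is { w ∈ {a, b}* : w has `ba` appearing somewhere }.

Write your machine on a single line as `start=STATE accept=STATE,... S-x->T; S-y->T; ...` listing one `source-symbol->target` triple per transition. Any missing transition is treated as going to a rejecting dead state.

States q0..q1 record the length of the longest prefix of `ba` that matches the current input suffix. Reaching q2 means `ba` has been seen, and we stay there forever. Accept from q2.
With 3 states:
        a   b  
>  q0   q0  q1 
   q1   q2  q1 
 * q2   q2  q2 
(> = start, * = accepting)

start=q0; accept=q2; q0-a->q0; q0-b->q1; q1-a->q2; q1-b->q1; q2-a->q2; q2-b->q2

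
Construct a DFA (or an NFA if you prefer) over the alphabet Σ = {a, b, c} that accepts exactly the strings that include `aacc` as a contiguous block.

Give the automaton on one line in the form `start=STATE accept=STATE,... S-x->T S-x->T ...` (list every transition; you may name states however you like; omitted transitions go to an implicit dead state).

start=q0 accept=q4 q0-a->q1 q0-b->q0 q0-c->q0 q1-a->q2 q1-b->q0 q1-c->q0 q2-a->q2 q2-b->q0 q2-c->q3 q3-a->q1 q3-b->q0 q3-c->q4 q4-a->q4 q4-b->q4 q4-c->q4

States q0..q3 record the length of the longest prefix of `aacc` that matches the current input suffix. Reaching q4 means `aacc` has been seen, and we stay there forever. Accept from q4.
With 5 states:
        a   b   c  
>  q0   q1  q0  q0 
   q1   q2  q0  q0 
   q2   q2  q0  q3 
   q3   q1  q0  q4 
 * q4   q4  q4  q4 
(> = start, * = accepting)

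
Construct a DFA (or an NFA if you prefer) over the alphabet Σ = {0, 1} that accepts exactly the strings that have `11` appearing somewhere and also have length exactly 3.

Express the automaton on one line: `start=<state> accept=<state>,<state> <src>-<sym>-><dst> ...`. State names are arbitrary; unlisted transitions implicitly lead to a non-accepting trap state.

start=s0 accept=s6 s0-0->s1 s0-1->s2 s1-0->s3 s1-1->s4 s2-0->s3 s2-1->s5 s3-0->s3 s3-1->s3 s4-0->s3 s4-1->s6 s5-0->s6 s5-1->s6 s6-0->s3 s6-1->s3

Build one automaton per condition and run them in lockstep. One (3 states) tracks whether and how much of `11` has been seen; the other (5 states) tracks the input length, saturating at 4. Each combined state is a pair, one component from each; accept when both components accept. After merging equivalent states the machine shrinks.
7 states suffice.
        0   1  
>  s0   s1  s2 
   s1   s3  s4 
   s2   s3  s5 
   s3   s3  s3 
   s4   s3  s6 
   s5   s6  s6 
 * s6   s3  s3 
(> = start, * = accepting)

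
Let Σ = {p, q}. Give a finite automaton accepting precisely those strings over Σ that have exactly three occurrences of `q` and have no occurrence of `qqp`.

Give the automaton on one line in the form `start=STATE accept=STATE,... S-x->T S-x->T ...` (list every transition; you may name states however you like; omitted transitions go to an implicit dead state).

start=A accept=G,I A-p->A A-q->B B-p->C B-q->D C-p->C C-q->E D-p->F D-q->G E-p->H E-q->G F-p->F F-q->F G-p->F G-q->F H-p->H H-q->I I-p->I I-q->F

Handle the two conditions separately and then intersect. One (5 states) tracks the count of `q`s, saturating at 4; the other (4 states) tracks partial matches of the forbidden pattern `qqp`. Each combined state is a pair, one component from each; accept when both components accept. Equivalent product states are then merged.
9 states suffice.
       p  q 
>  A   A  B 
   B   C  D 
   C   C  E 
   D   F  G 
   E   H  G 
   F   F  F 
 * G   F  F 
   H   H  I 
 * I   I  F 
(> = start, * = accepting)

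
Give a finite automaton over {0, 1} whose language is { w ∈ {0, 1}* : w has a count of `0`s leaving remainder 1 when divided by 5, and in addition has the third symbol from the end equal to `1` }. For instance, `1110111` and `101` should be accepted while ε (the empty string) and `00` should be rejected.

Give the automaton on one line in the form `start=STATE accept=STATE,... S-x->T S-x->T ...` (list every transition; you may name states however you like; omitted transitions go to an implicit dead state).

Run two small machines in parallel and take their product. One (5 states) tracks the count of `0`s modulo 5; the other (15 states) tracks the last 3 symbols read. Each combined state is a pair, one component from each; accept when both components accept. Minimizing collapses redundant product states.
A 16-state machine:
       0  1 
>  A   B  C 
   B   D  E 
   C   F  G 
   D   H  D 
   E   D  I 
   F   D  J 
   G   K  G 
   H   L  H 
   I   D  M 
 * J   D  I 
 * K   D  J 
   L   A  N 
 * M   D  M 
   N   O  N 
   O   P  C 
 * P   D  E 
(> = start, * = accepting)

start=A accept=J,K,M,P A-0->B A-1->C B-0->D B-1->E C-0->F C-1->G D-0->H D-1->D E-0->D E-1->I F-0->D F-1->J G-0->K G-1->G H-0->L H-1->H I-0->D I-1->M J-0->D J-1->I K-0->D K-1->J L-0->A L-1->N M-0->D M-1->M N-0->O N-1->N O-0->P O-1->C P-0->D P-1->E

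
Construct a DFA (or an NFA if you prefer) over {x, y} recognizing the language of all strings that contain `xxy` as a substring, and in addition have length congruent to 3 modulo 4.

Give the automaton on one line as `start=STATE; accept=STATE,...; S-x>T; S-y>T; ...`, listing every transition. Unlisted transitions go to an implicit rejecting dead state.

start=s0; accept=s7; s0-x>s1; s0-y>s2; s1-x>s3; s1-y>s4; s2-x>s5; s2-y>s4; s3-x>s6; s3-y>s7; s4-x>s8; s4-y>s9; s5-x>s6; s5-y>s9; s6-x>s10; s6-y>s11; s7-x>s11; s7-y>s11; s8-x>s10; s8-y>s0; s9-x>s12; s9-y>s0; s10-x>s13; s10-y>s14; s11-x>s14; s11-y>s14; s12-x>s13; s12-y>s2; s13-x>s3; s13-y>s15; s14-x>s15; s14-y>s15; s15-x>s7; s15-y>s7

Handle the two conditions separately and then intersect. One (4 states) tracks whether and how much of `xxy` has been seen; the other (4 states) tracks the input length modulo 4. Each combined state is a pair, one component from each; accept when both components accept.
16 states suffice.
          x    y  
>  s0     s1   s2 
   s1     s3   s4 
   s2     s5   s4 
   s3     s6   s7 
   s4     s8   s9 
   s5     s6   s9 
   s6    s10  s11 
 * s7    s11  s11 
   s8    s10   s0 
   s9    s12   s0 
   s10   s13  s14 
   s11   s14  s14 
   s12   s13   s2 
   s13    s3  s15 
   s14   s15  s15 
   s15    s7   s7 
(> = start, * = accepting)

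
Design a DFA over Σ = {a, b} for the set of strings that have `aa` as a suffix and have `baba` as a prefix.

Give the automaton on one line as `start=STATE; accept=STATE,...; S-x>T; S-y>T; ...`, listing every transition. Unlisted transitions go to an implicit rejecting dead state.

Run two small machines in parallel and take their product. One (3 states) tracks how much of the suffix `aa` has currently been matched; the other (6 states) tracks whether the input so far still matches the prefix `baba`. Each combined state is a pair, one component from each; accept when both components accept.
        a   b  
>  S0   S1  S2 
   S1   S3  S4 
   S2   S5  S4 
   S3   S3  S4 
   S4   S1  S4 
   S5   S3  S6 
   S6   S7  S4 
   S7   S8  S9 
 * S8   S8  S9 
   S9   S7  S9 
(> = start, * = accepting)

start=S0; accept=S8; S0-a>S1; S0-b>S2; S1-a>S3; S1-b>S4; S2-a>S5; S2-b>S4; S3-a>S3; S3-b>S4; S4-a>S1; S4-b>S4; S5-a>S3; S5-b>S6; S6-a>S7; S6-b>S4; S7-a>S8; S7-b>S9; S8-a>S8; S8-b>S9; S9-a>S7; S9-b>S9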